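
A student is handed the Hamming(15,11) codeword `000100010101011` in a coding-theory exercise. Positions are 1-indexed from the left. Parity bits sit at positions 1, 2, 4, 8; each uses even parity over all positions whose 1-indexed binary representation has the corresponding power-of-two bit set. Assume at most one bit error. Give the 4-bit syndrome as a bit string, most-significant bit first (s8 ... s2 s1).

s1: b1⊕b3⊕b5⊕b7⊕b9⊕b11⊕b13⊕b15 = 0⊕0⊕0⊕0⊕0⊕0⊕0⊕1 = 1
s2: b2⊕b3⊕b6⊕b7⊕b10⊕b11⊕b14⊕b15 = 0⊕0⊕0⊕0⊕1⊕0⊕1⊕1 = 1
s4: b4⊕b5⊕b6⊕b7⊕b12⊕b13⊕b14⊕b15 = 1⊕0⊕0⊕0⊕1⊕0⊕1⊕1 = 0
s8: b8⊕b9⊕b10⊕b11⊕b12⊕b13⊕b14⊕b15 = 1⊕0⊕1⊕0⊕1⊕0⊕1⊕1 = 1
Syndrome (s8...s1) = 1011 → position 11.

1011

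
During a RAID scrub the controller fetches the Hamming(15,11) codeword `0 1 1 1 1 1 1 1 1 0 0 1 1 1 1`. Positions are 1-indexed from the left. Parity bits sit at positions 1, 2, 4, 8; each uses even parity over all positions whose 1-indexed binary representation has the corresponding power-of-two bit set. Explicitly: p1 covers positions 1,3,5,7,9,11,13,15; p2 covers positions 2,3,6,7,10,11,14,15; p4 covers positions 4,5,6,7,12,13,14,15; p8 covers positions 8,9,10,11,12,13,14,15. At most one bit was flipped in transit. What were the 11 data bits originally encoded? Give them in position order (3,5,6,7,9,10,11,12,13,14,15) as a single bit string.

s1: b1⊕b3⊕b5⊕b7⊕b9⊕b11⊕b13⊕b15 = 0⊕1⊕1⊕1⊕1⊕0⊕1⊕1 = 0
s2: b2⊕b3⊕b6⊕b7⊕b10⊕b11⊕b14⊕b15 = 1⊕1⊕1⊕1⊕0⊕0⊕1⊕1 = 0
s4: b4⊕b5⊕b6⊕b7⊕b12⊕b13⊕b14⊕b15 = 1⊕1⊕1⊕1⊕1⊕1⊕1⊕1 = 0
s8: b8⊕b9⊕b10⊕b11⊕b12⊕b13⊕b14⊕b15 = 1⊕1⊕0⊕0⊕1⊕1⊕1⊕1 = 0
Syndrome (s8...s1) = 0000 → position 0 (no error).
No correction needed.
Data bits at positions 3,5,6,7,9,10,11,12,13,14,15: 11111001111

11111001111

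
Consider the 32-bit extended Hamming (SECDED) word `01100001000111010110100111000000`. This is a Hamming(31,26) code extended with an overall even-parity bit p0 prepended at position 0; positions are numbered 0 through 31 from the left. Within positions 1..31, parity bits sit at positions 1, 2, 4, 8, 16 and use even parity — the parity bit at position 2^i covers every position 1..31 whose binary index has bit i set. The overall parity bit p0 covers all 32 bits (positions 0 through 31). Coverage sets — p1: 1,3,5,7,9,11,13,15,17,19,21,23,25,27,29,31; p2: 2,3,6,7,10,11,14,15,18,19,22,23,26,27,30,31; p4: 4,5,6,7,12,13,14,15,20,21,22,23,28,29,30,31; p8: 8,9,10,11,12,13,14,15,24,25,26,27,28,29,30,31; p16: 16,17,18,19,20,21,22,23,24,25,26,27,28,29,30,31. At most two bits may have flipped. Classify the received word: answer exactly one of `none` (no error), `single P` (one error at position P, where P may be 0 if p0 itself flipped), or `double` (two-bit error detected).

single 0

s1: b1⊕b3⊕b5⊕b7⊕b9⊕b11⊕b13⊕b15⊕b17⊕b19⊕b21⊕b23⊕b25⊕b27⊕b29⊕b31 = 1⊕0⊕0⊕1⊕0⊕1⊕1⊕1⊕1⊕0⊕0⊕1⊕1⊕0⊕0⊕0 = 0
s2: b2⊕b3⊕b6⊕b7⊕b10⊕b11⊕b14⊕b15⊕b18⊕b19⊕b22⊕b23⊕b26⊕b27⊕b30⊕b31 = 1⊕0⊕0⊕1⊕0⊕1⊕0⊕1⊕1⊕0⊕0⊕1⊕0⊕0⊕0⊕0 = 0
s4: b4⊕b5⊕b6⊕b7⊕b12⊕b13⊕b14⊕b15⊕b20⊕b21⊕b22⊕b23⊕b28⊕b29⊕b30⊕b31 = 0⊕0⊕0⊕1⊕1⊕1⊕0⊕1⊕1⊕0⊕0⊕1⊕0⊕0⊕0⊕0 = 0
s8: b8⊕b9⊕b10⊕b11⊕b12⊕b13⊕b14⊕b15⊕b24⊕b25⊕b26⊕b27⊕b28⊕b29⊕b30⊕b31 = 0⊕0⊕0⊕1⊕1⊕1⊕0⊕1⊕1⊕1⊕0⊕0⊕0⊕0⊕0⊕0 = 0
s16: b16⊕b17⊕b18⊕b19⊕b20⊕b21⊕b22⊕b23⊕b24⊕b25⊕b26⊕b27⊕b28⊕b29⊕b30⊕b31 = 0⊕1⊕1⊕0⊕1⊕0⊕0⊕1⊕1⊕1⊕0⊕0⊕0⊕0⊕0⊕0 = 0
Syndrome (s16...s1) = 00000 → position 0 (no error).
Overall parity (XOR of all 32 bits, including p0): 0⊕1⊕1⊕0⊕0⊕0⊕0⊕1⊕0⊕0⊕0⊕1⊕1⊕1⊕0⊕1⊕0⊕1⊕1⊕0⊕1⊕0⊕0⊕1⊕1⊕1⊕0⊕0⊕0⊕0⊕0⊕0 = 1
Overall=1, syndrome position=0 → single-bit error at position 0.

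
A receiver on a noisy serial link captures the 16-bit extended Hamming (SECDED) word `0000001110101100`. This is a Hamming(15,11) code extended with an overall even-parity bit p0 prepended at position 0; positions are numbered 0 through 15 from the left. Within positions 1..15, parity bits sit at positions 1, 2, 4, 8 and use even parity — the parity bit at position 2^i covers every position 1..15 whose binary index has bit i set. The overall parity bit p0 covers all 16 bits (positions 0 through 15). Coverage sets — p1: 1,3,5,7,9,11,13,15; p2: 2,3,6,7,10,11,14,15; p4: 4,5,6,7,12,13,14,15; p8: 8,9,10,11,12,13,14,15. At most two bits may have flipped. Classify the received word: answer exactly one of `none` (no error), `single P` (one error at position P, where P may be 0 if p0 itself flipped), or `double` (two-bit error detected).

s1: b1⊕b3⊕b5⊕b7⊕b9⊕b11⊕b13⊕b15 = 0⊕0⊕0⊕1⊕0⊕0⊕1⊕0 = 0
s2: b2⊕b3⊕b6⊕b7⊕b10⊕b11⊕b14⊕b15 = 0⊕0⊕1⊕1⊕1⊕0⊕0⊕0 = 1
s4: b4⊕b5⊕b6⊕b7⊕b12⊕b13⊕b14⊕b15 = 0⊕0⊕1⊕1⊕1⊕1⊕0⊕0 = 0
s8: b8⊕b9⊕b10⊕b11⊕b12⊕b13⊕b14⊕b15 = 1⊕0⊕1⊕0⊕1⊕1⊕0⊕0 = 0
Syndrome (s8...s1) = 0010 → position 2.
Overall parity (XOR of all 16 bits, including p0): 0⊕0⊕0⊕0⊕0⊕0⊕1⊕1⊕1⊕0⊕1⊕0⊕1⊕1⊕0⊕0 = 0
Overall=0, syndrome position=2 → double-bit error detected (uncorrectable).

double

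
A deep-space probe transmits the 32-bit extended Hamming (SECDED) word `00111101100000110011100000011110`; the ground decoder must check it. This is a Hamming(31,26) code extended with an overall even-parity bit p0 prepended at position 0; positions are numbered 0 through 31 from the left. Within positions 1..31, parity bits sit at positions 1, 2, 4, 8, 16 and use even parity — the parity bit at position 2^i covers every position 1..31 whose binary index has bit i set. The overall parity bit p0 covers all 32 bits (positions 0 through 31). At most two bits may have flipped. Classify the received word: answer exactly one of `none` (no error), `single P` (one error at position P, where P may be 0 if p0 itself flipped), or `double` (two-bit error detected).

s1: b1⊕b3⊕b5⊕b7⊕b9⊕b11⊕b13⊕b15⊕b17⊕b19⊕b21⊕b23⊕b25⊕b27⊕b29⊕b31 = 0⊕1⊕1⊕1⊕0⊕0⊕0⊕1⊕0⊕1⊕0⊕0⊕0⊕1⊕1⊕0 = 1
s2: b2⊕b3⊕b6⊕b7⊕b10⊕b11⊕b14⊕b15⊕b18⊕b19⊕b22⊕b23⊕b26⊕b27⊕b30⊕b31 = 1⊕1⊕0⊕1⊕0⊕0⊕1⊕1⊕1⊕1⊕0⊕0⊕0⊕1⊕1⊕0 = 1
s4: b4⊕b5⊕b6⊕b7⊕b12⊕b13⊕b14⊕b15⊕b20⊕b21⊕b22⊕b23⊕b28⊕b29⊕b30⊕b31 = 1⊕1⊕0⊕1⊕0⊕0⊕1⊕1⊕1⊕0⊕0⊕0⊕1⊕1⊕1⊕0 = 1
s8: b8⊕b9⊕b10⊕b11⊕b12⊕b13⊕b14⊕b15⊕b24⊕b25⊕b26⊕b27⊕b28⊕b29⊕b30⊕b31 = 1⊕0⊕0⊕0⊕0⊕0⊕1⊕1⊕0⊕0⊕0⊕1⊕1⊕1⊕1⊕0 = 1
s16: b16⊕b17⊕b18⊕b19⊕b20⊕b21⊕b22⊕b23⊕b24⊕b25⊕b26⊕b27⊕b28⊕b29⊕b30⊕b31 = 0⊕0⊕1⊕1⊕1⊕0⊕0⊕0⊕0⊕0⊕0⊕1⊕1⊕1⊕1⊕0 = 1
Syndrome (s16...s1) = 11111 → position 31.
Overall parity (XOR of all 32 bits, including p0): 0⊕0⊕1⊕1⊕1⊕1⊕0⊕1⊕1⊕0⊕0⊕0⊕0⊕0⊕1⊕1⊕0⊕0⊕1⊕1⊕1⊕0⊕0⊕0⊕0⊕0⊕0⊕1⊕1⊕1⊕1⊕0 = 1
Overall=1, syndrome position=31 → single-bit error at position 31.

single 31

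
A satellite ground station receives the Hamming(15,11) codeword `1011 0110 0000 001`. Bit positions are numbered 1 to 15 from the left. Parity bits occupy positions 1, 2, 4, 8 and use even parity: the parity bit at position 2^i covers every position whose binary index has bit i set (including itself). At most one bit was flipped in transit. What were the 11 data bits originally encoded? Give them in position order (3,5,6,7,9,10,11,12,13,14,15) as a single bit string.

s1: b1⊕b3⊕b5⊕b7⊕b9⊕b11⊕b13⊕b15 = 1⊕1⊕0⊕1⊕0⊕0⊕0⊕1 = 0
s2: b2⊕b3⊕b6⊕b7⊕b10⊕b11⊕b14⊕b15 = 0⊕1⊕1⊕1⊕0⊕0⊕0⊕1 = 0
s4: b4⊕b5⊕b6⊕b7⊕b12⊕b13⊕b14⊕b15 = 1⊕0⊕1⊕1⊕0⊕0⊕0⊕1 = 0
s8: b8⊕b9⊕b10⊕b11⊕b12⊕b13⊕b14⊕b15 = 0⊕0⊕0⊕0⊕0⊕0⊕0⊕1 = 1
Syndrome (s8...s1) = 1000 → position 8.
Flip bit 8: corrected codeword = 101101110000001
Data bits at positions 3,5,6,7,9,10,11,12,13,14,15: 10110000001

10110000001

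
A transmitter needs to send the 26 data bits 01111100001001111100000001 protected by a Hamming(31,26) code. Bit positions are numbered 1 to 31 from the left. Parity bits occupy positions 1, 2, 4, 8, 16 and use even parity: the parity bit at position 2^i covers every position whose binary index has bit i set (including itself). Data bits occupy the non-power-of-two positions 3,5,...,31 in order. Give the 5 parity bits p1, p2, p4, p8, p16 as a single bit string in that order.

Place data bits at non-power-of-two positions: b3=0, b5=1, b6=1, b7=1, b9=1, b10=1, b11=0, b12=0, b13=0, b14=0, b15=1, b17=0, b18=0, b19=1, b20=1, b21=1, b22=1, b23=1, b24=0, b25=0, b26=0, b27=0, b28=0, b29=0, b30=0, b31=1.
p1 = XOR of data positions {3,5,7,9,11,13,15,17,19,21,23,25,27,29,31} = 0⊕1⊕1⊕1⊕0⊕0⊕1⊕0⊕1⊕1⊕1⊕0⊕0⊕0⊕1 = 0
p2 = XOR of data positions {3,6,7,10,11,14,15,18,19,22,23,26,27,30,31} = 0⊕1⊕1⊕1⊕0⊕0⊕1⊕0⊕1⊕1⊕1⊕0⊕0⊕0⊕1 = 0
p4 = XOR of data positions {5,6,7,12,13,14,15,20,21,22,23,28,29,30,31} = 1⊕1⊕1⊕0⊕0⊕0⊕1⊕1⊕1⊕1⊕1⊕0⊕0⊕0⊕1 = 1
p8 = XOR of data positions {9,10,11,12,13,14,15,24,25,26,27,28,29,30,31} = 1⊕1⊕0⊕0⊕0⊕0⊕1⊕0⊕0⊕0⊕0⊕0⊕0⊕0⊕1 = 0
p16 = XOR of data positions {17,18,19,20,21,22,23,24,25,26,27,28,29,30,31} = 0⊕0⊕1⊕1⊕1⊕1⊕1⊕0⊕0⊕0⊕0⊕0⊕0⊕0⊕1 = 0
Parity bits p1,p2,p4,p8,p16 = 00100

00100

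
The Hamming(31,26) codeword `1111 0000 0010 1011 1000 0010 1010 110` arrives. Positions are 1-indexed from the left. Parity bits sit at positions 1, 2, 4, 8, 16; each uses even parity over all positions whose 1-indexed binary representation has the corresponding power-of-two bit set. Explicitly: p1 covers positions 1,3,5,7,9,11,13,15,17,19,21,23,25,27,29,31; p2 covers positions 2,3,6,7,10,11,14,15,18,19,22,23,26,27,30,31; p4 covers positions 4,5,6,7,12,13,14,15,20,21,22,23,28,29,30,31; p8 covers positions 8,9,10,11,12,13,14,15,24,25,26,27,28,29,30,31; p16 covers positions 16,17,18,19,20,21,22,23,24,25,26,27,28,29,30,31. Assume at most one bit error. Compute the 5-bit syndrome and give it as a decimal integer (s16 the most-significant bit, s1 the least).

s1: b1⊕b3⊕b5⊕b7⊕b9⊕b11⊕b13⊕b15⊕b17⊕b19⊕b21⊕b23⊕b25⊕b27⊕b29⊕b31 = 1⊕1⊕0⊕0⊕0⊕1⊕1⊕1⊕1⊕0⊕0⊕1⊕1⊕1⊕1⊕0 = 0
s2: b2⊕b3⊕b6⊕b7⊕b10⊕b11⊕b14⊕b15⊕b18⊕b19⊕b22⊕b23⊕b26⊕b27⊕b30⊕b31 = 1⊕1⊕0⊕0⊕0⊕1⊕0⊕1⊕0⊕0⊕0⊕1⊕0⊕1⊕1⊕0 = 1
s4: b4⊕b5⊕b6⊕b7⊕b12⊕b13⊕b14⊕b15⊕b20⊕b21⊕b22⊕b23⊕b28⊕b29⊕b30⊕b31 = 1⊕0⊕0⊕0⊕0⊕1⊕0⊕1⊕0⊕0⊕0⊕1⊕0⊕1⊕1⊕0 = 0
s8: b8⊕b9⊕b10⊕b11⊕b12⊕b13⊕b14⊕b15⊕b24⊕b25⊕b26⊕b27⊕b28⊕b29⊕b30⊕b31 = 0⊕0⊕0⊕1⊕0⊕1⊕0⊕1⊕0⊕1⊕0⊕1⊕0⊕1⊕1⊕0 = 1
s16: b16⊕b17⊕b18⊕b19⊕b20⊕b21⊕b22⊕b23⊕b24⊕b25⊕b26⊕b27⊕b28⊕b29⊕b30⊕b31 = 1⊕1⊕0⊕0⊕0⊕0⊕0⊕1⊕0⊕1⊕0⊕1⊕0⊕1⊕1⊕0 = 1
Syndrome (s16...s1) = 11010 → position 26.

26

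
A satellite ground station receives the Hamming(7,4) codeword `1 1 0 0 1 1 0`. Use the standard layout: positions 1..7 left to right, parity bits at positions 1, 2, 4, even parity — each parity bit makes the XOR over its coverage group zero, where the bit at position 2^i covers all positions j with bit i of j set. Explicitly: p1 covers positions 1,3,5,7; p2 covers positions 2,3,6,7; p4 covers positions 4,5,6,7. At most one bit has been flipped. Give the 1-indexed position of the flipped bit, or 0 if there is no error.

s1: b1⊕b3⊕b5⊕b7 = 1⊕0⊕1⊕0 = 0
s2: b2⊕b3⊕b6⊕b7 = 1⊕0⊕1⊕0 = 0
s4: b4⊕b5⊕b6⊕b7 = 0⊕1⊕1⊕0 = 0
Syndrome (s4...s1) = 000 → position 0 (no error).

0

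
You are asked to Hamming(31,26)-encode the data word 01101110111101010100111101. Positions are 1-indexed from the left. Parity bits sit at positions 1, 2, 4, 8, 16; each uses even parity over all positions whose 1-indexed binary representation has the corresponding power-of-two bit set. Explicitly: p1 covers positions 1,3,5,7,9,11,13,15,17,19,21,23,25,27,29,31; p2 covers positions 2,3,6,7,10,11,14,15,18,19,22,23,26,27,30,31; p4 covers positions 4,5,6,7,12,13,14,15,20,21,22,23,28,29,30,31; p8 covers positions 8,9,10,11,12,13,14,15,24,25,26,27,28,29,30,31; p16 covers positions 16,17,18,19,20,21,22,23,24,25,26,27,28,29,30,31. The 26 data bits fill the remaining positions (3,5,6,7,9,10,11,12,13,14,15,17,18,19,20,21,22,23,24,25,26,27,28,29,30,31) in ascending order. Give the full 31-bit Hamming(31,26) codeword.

0000110111101111101010100111101

Place data bits at non-power-of-two positions: b3=0, b5=1, b6=1, b7=0, b9=1, b10=1, b11=1, b12=0, b13=1, b14=1, b15=1, b17=1, b18=0, b19=1, b20=0, b21=1, b22=0, b23=1, b24=0, b25=0, b26=1, b27=1, b28=1, b29=1, b30=0, b31=1.
p1 = XOR of data positions {3,5,7,9,11,13,15,17,19,21,23,25,27,29,31} = 0⊕1⊕0⊕1⊕1⊕1⊕1⊕1⊕1⊕1⊕1⊕0⊕1⊕1⊕1 = 0
p2 = XOR of data positions {3,6,7,10,11,14,15,18,19,22,23,26,27,30,31} = 0⊕1⊕0⊕1⊕1⊕1⊕1⊕0⊕1⊕0⊕1⊕1⊕1⊕0⊕1 = 0
p4 = XOR of data positions {5,6,7,12,13,14,15,20,21,22,23,28,29,30,31} = 1⊕1⊕0⊕0⊕1⊕1⊕1⊕0⊕1⊕0⊕1⊕1⊕1⊕0⊕1 = 0
p8 = XOR of data positions {9,10,11,12,13,14,15,24,25,26,27,28,29,30,31} = 1⊕1⊕1⊕0⊕1⊕1⊕1⊕0⊕0⊕1⊕1⊕1⊕1⊕0⊕1 = 1
p16 = XOR of data positions {17,18,19,20,21,22,23,24,25,26,27,28,29,30,31} = 1⊕0⊕1⊕0⊕1⊕0⊕1⊕0⊕0⊕1⊕1⊕1⊕1⊕0⊕1 = 1
Codeword b1..b31 = 0000110111101111101010100111101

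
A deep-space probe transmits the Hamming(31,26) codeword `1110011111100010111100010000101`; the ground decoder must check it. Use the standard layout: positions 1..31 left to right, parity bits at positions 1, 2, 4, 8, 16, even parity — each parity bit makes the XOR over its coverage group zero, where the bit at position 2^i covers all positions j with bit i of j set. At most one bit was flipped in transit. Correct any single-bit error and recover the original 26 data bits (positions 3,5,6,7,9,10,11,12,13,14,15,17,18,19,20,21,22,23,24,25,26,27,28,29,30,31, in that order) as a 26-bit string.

s1: b1⊕b3⊕b5⊕b7⊕b9⊕b11⊕b13⊕b15⊕b17⊕b19⊕b21⊕b23⊕b25⊕b27⊕b29⊕b31 = 1⊕1⊕0⊕1⊕1⊕1⊕0⊕1⊕1⊕1⊕0⊕0⊕0⊕0⊕1⊕1 = 0
s2: b2⊕b3⊕b6⊕b7⊕b10⊕b11⊕b14⊕b15⊕b18⊕b19⊕b22⊕b23⊕b26⊕b27⊕b30⊕b31 = 1⊕1⊕1⊕1⊕1⊕1⊕0⊕1⊕1⊕1⊕0⊕0⊕0⊕0⊕0⊕1 = 0
s4: b4⊕b5⊕b6⊕b7⊕b12⊕b13⊕b14⊕b15⊕b20⊕b21⊕b22⊕b23⊕b28⊕b29⊕b30⊕b31 = 0⊕0⊕1⊕1⊕0⊕0⊕0⊕1⊕1⊕0⊕0⊕0⊕0⊕1⊕0⊕1 = 0
s8: b8⊕b9⊕b10⊕b11⊕b12⊕b13⊕b14⊕b15⊕b24⊕b25⊕b26⊕b27⊕b28⊕b29⊕b30⊕b31 = 1⊕1⊕1⊕1⊕0⊕0⊕0⊕1⊕1⊕0⊕0⊕0⊕0⊕1⊕0⊕1 = 0
s16: b16⊕b17⊕b18⊕b19⊕b20⊕b21⊕b22⊕b23⊕b24⊕b25⊕b26⊕b27⊕b28⊕b29⊕b30⊕b31 = 0⊕1⊕1⊕1⊕1⊕0⊕0⊕0⊕1⊕0⊕0⊕0⊕0⊕1⊕0⊕1 = 1
Syndrome (s16...s1) = 10000 → position 16.
Flip bit 16: corrected codeword = 1110011111100011111100010000101
Data bits at positions 3,5,6,7,9,10,11,12,13,14,15,17,18,19,20,21,22,23,24,25,26,27,28,29,30,31: 10111110001111100010000101

10111110001111100010000101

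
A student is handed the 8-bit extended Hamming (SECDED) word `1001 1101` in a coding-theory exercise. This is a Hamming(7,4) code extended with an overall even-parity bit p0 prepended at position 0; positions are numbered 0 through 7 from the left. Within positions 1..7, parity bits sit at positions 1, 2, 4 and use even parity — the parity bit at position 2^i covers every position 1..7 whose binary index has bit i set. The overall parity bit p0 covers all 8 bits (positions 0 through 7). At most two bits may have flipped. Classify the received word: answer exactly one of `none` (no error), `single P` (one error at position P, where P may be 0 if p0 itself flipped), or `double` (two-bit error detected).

single 5

s1: b1⊕b3⊕b5⊕b7 = 0⊕1⊕1⊕1 = 1
s2: b2⊕b3⊕b6⊕b7 = 0⊕1⊕0⊕1 = 0
s4: b4⊕b5⊕b6⊕b7 = 1⊕1⊕0⊕1 = 1
Syndrome (s4...s1) = 101 → position 5.
Overall parity (XOR of all 8 bits, including p0): 1⊕0⊕0⊕1⊕1⊕1⊕0⊕1 = 1
Overall=1, syndrome position=5 → single-bit error at position 5.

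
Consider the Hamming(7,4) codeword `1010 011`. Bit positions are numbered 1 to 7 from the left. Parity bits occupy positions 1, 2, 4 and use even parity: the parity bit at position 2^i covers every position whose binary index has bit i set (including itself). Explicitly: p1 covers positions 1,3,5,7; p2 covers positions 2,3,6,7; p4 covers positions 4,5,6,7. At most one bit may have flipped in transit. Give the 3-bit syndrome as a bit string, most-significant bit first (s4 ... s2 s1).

011

s1: b1⊕b3⊕b5⊕b7 = 1⊕1⊕0⊕1 = 1
s2: b2⊕b3⊕b6⊕b7 = 0⊕1⊕1⊕1 = 1
s4: b4⊕b5⊕b6⊕b7 = 0⊕0⊕1⊕1 = 0
Syndrome (s4...s1) = 011 → position 3.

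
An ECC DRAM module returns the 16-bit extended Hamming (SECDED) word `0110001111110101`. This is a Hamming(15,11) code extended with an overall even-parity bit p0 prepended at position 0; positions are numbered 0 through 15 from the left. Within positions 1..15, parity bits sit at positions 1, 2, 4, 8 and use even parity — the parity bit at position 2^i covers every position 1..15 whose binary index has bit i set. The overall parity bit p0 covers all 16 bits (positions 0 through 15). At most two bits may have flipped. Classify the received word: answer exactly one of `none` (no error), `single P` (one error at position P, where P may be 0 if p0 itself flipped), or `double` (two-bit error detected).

s1: b1⊕b3⊕b5⊕b7⊕b9⊕b11⊕b13⊕b15 = 1⊕0⊕0⊕1⊕1⊕1⊕1⊕1 = 0
s2: b2⊕b3⊕b6⊕b7⊕b10⊕b11⊕b14⊕b15 = 1⊕0⊕1⊕1⊕1⊕1⊕0⊕1 = 0
s4: b4⊕b5⊕b6⊕b7⊕b12⊕b13⊕b14⊕b15 = 0⊕0⊕1⊕1⊕0⊕1⊕0⊕1 = 0
s8: b8⊕b9⊕b10⊕b11⊕b12⊕b13⊕b14⊕b15 = 1⊕1⊕1⊕1⊕0⊕1⊕0⊕1 = 0
Syndrome (s8...s1) = 0000 → position 0 (no error).
Overall parity (XOR of all 16 bits, including p0): 0⊕1⊕1⊕0⊕0⊕0⊕1⊕1⊕1⊕1⊕1⊕1⊕0⊕1⊕0⊕1 = 0
Overall=0, syndrome position=0 → no error.

none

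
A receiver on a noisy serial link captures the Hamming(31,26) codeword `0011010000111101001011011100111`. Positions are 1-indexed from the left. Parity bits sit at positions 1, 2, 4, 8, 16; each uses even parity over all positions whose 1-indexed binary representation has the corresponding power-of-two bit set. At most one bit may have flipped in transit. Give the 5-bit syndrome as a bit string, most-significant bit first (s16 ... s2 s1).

s1: b1⊕b3⊕b5⊕b7⊕b9⊕b11⊕b13⊕b15⊕b17⊕b19⊕b21⊕b23⊕b25⊕b27⊕b29⊕b31 = 0⊕1⊕0⊕0⊕0⊕1⊕1⊕0⊕0⊕1⊕1⊕0⊕1⊕0⊕1⊕1 = 0
s2: b2⊕b3⊕b6⊕b7⊕b10⊕b11⊕b14⊕b15⊕b18⊕b19⊕b22⊕b23⊕b26⊕b27⊕b30⊕b31 = 0⊕1⊕1⊕0⊕0⊕1⊕1⊕0⊕0⊕1⊕1⊕0⊕1⊕0⊕1⊕1 = 1
s4: b4⊕b5⊕b6⊕b7⊕b12⊕b13⊕b14⊕b15⊕b20⊕b21⊕b22⊕b23⊕b28⊕b29⊕b30⊕b31 = 1⊕0⊕1⊕0⊕1⊕1⊕1⊕0⊕0⊕1⊕1⊕0⊕0⊕1⊕1⊕1 = 0
s8: b8⊕b9⊕b10⊕b11⊕b12⊕b13⊕b14⊕b15⊕b24⊕b25⊕b26⊕b27⊕b28⊕b29⊕b30⊕b31 = 0⊕0⊕0⊕1⊕1⊕1⊕1⊕0⊕1⊕1⊕1⊕0⊕0⊕1⊕1⊕1 = 0
s16: b16⊕b17⊕b18⊕b19⊕b20⊕b21⊕b22⊕b23⊕b24⊕b25⊕b26⊕b27⊕b28⊕b29⊕b30⊕b31 = 1⊕0⊕0⊕1⊕0⊕1⊕1⊕0⊕1⊕1⊕1⊕0⊕0⊕1⊕1⊕1 = 0
Syndrome (s16...s1) = 00010 → position 2.

00010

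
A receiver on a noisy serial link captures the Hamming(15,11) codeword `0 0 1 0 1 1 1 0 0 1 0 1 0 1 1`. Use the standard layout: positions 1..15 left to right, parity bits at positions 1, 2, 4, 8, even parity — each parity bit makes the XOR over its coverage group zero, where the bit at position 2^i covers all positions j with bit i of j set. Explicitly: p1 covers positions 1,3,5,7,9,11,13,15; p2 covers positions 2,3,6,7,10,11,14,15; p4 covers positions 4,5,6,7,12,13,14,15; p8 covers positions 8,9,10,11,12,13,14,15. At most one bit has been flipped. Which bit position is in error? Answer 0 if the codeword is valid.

s1: b1⊕b3⊕b5⊕b7⊕b9⊕b11⊕b13⊕b15 = 0⊕1⊕1⊕1⊕0⊕0⊕0⊕1 = 0
s2: b2⊕b3⊕b6⊕b7⊕b10⊕b11⊕b14⊕b15 = 0⊕1⊕1⊕1⊕1⊕0⊕1⊕1 = 0
s4: b4⊕b5⊕b6⊕b7⊕b12⊕b13⊕b14⊕b15 = 0⊕1⊕1⊕1⊕1⊕0⊕1⊕1 = 0
s8: b8⊕b9⊕b10⊕b11⊕b12⊕b13⊕b14⊕b15 = 0⊕0⊕1⊕0⊕1⊕0⊕1⊕1 = 0
Syndrome (s8...s1) = 0000 → position 0 (no error).

0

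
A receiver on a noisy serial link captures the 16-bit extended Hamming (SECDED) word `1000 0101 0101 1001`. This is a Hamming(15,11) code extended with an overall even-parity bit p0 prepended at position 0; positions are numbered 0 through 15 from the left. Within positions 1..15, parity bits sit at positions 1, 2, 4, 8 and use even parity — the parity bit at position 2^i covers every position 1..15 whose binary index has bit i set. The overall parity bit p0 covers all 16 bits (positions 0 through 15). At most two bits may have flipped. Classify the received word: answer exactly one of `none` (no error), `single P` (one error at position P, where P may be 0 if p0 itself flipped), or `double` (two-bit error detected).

s1: b1⊕b3⊕b5⊕b7⊕b9⊕b11⊕b13⊕b15 = 0⊕0⊕1⊕1⊕1⊕1⊕0⊕1 = 1
s2: b2⊕b3⊕b6⊕b7⊕b10⊕b11⊕b14⊕b15 = 0⊕0⊕0⊕1⊕0⊕1⊕0⊕1 = 1
s4: b4⊕b5⊕b6⊕b7⊕b12⊕b13⊕b14⊕b15 = 0⊕1⊕0⊕1⊕1⊕0⊕0⊕1 = 0
s8: b8⊕b9⊕b10⊕b11⊕b12⊕b13⊕b14⊕b15 = 0⊕1⊕0⊕1⊕1⊕0⊕0⊕1 = 0
Syndrome (s8...s1) = 0011 → position 3.
Overall parity (XOR of all 16 bits, including p0): 1⊕0⊕0⊕0⊕0⊕1⊕0⊕1⊕0⊕1⊕0⊕1⊕1⊕0⊕0⊕1 = 1
Overall=1, syndrome position=3 → single-bit error at position 3.

single 3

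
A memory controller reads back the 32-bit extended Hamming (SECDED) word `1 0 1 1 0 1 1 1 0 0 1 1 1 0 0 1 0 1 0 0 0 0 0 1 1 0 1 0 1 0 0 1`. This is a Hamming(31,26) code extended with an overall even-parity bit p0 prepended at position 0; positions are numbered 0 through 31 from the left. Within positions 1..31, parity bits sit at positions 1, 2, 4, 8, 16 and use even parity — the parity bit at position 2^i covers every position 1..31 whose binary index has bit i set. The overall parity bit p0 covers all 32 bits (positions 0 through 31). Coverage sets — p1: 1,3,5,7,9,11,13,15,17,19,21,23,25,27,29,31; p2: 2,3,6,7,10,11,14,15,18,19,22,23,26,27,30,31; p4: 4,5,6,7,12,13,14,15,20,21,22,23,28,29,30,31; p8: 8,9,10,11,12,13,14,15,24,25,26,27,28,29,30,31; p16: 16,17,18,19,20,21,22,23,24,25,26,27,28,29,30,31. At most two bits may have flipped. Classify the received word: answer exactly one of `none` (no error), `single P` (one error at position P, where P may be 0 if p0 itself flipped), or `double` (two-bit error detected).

s1: b1⊕b3⊕b5⊕b7⊕b9⊕b11⊕b13⊕b15⊕b17⊕b19⊕b21⊕b23⊕b25⊕b27⊕b29⊕b31 = 0⊕1⊕1⊕1⊕0⊕1⊕0⊕1⊕1⊕0⊕0⊕1⊕0⊕0⊕0⊕1 = 0
s2: b2⊕b3⊕b6⊕b7⊕b10⊕b11⊕b14⊕b15⊕b18⊕b19⊕b22⊕b23⊕b26⊕b27⊕b30⊕b31 = 1⊕1⊕1⊕1⊕1⊕1⊕0⊕1⊕0⊕0⊕0⊕1⊕1⊕0⊕0⊕1 = 0
s4: b4⊕b5⊕b6⊕b7⊕b12⊕b13⊕b14⊕b15⊕b20⊕b21⊕b22⊕b23⊕b28⊕b29⊕b30⊕b31 = 0⊕1⊕1⊕1⊕1⊕0⊕0⊕1⊕0⊕0⊕0⊕1⊕1⊕0⊕0⊕1 = 0
s8: b8⊕b9⊕b10⊕b11⊕b12⊕b13⊕b14⊕b15⊕b24⊕b25⊕b26⊕b27⊕b28⊕b29⊕b30⊕b31 = 0⊕0⊕1⊕1⊕1⊕0⊕0⊕1⊕1⊕0⊕1⊕0⊕1⊕0⊕0⊕1 = 0
s16: b16⊕b17⊕b18⊕b19⊕b20⊕b21⊕b22⊕b23⊕b24⊕b25⊕b26⊕b27⊕b28⊕b29⊕b30⊕b31 = 0⊕1⊕0⊕0⊕0⊕0⊕0⊕1⊕1⊕0⊕1⊕0⊕1⊕0⊕0⊕1 = 0
Syndrome (s16...s1) = 00000 → position 0 (no error).
Overall parity (XOR of all 32 bits, including p0): 1⊕0⊕1⊕1⊕0⊕1⊕1⊕1⊕0⊕0⊕1⊕1⊕1⊕0⊕0⊕1⊕0⊕1⊕0⊕0⊕0⊕0⊕0⊕1⊕1⊕0⊕1⊕0⊕1⊕0⊕0⊕1 = 0
Overall=0, syndrome position=0 → no error.

none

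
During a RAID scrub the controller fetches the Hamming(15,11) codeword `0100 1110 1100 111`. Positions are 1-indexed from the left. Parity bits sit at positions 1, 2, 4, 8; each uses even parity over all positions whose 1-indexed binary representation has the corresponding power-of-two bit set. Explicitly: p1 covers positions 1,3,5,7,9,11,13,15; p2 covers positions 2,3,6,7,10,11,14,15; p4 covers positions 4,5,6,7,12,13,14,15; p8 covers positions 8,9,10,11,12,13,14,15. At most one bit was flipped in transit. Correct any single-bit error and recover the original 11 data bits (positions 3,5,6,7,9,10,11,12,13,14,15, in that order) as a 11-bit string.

01110100111

s1: b1⊕b3⊕b5⊕b7⊕b9⊕b11⊕b13⊕b15 = 0⊕0⊕1⊕1⊕1⊕0⊕1⊕1 = 1
s2: b2⊕b3⊕b6⊕b7⊕b10⊕b11⊕b14⊕b15 = 1⊕0⊕1⊕1⊕1⊕0⊕1⊕1 = 0
s4: b4⊕b5⊕b6⊕b7⊕b12⊕b13⊕b14⊕b15 = 0⊕1⊕1⊕1⊕0⊕1⊕1⊕1 = 0
s8: b8⊕b9⊕b10⊕b11⊕b12⊕b13⊕b14⊕b15 = 0⊕1⊕1⊕0⊕0⊕1⊕1⊕1 = 1
Syndrome (s8...s1) = 1001 → position 9.
Flip bit 9: corrected codeword = 010011100100111
Data bits at positions 3,5,6,7,9,10,11,12,13,14,15: 01110100111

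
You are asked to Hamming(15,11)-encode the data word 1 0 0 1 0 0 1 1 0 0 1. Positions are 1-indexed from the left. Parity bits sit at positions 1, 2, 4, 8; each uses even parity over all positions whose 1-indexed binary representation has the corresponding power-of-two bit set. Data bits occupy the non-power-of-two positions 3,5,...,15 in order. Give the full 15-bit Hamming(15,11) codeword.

Place data bits at non-power-of-two positions: b3=1, b5=0, b6=0, b7=1, b9=0, b10=0, b11=1, b12=1, b13=0, b14=0, b15=1.
p1 = XOR of data positions {3,5,7,9,11,13,15} = 1⊕0⊕1⊕0⊕1⊕0⊕1 = 0
p2 = XOR of data positions {3,6,7,10,11,14,15} = 1⊕0⊕1⊕0⊕1⊕0⊕1 = 0
p4 = XOR of data positions {5,6,7,12,13,14,15} = 0⊕0⊕1⊕1⊕0⊕0⊕1 = 1
p8 = XOR of data positions {9,10,11,12,13,14,15} = 0⊕0⊕1⊕1⊕0⊕0⊕1 = 1
Codeword b1..b15 = 001100110011001

001100110011001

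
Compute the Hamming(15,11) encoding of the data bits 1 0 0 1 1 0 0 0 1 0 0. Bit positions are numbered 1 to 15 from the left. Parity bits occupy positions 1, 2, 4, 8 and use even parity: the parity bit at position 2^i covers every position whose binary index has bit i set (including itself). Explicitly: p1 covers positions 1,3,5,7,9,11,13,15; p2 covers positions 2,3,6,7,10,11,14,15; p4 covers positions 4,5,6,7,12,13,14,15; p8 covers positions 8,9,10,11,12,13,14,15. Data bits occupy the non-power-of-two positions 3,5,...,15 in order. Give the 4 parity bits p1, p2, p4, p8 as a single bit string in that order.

Place data bits at non-power-of-two positions: b3=1, b5=0, b6=0, b7=1, b9=1, b10=0, b11=0, b12=0, b13=1, b14=0, b15=0.
p1 = XOR of data positions {3,5,7,9,11,13,15} = 1⊕0⊕1⊕1⊕0⊕1⊕0 = 0
p2 = XOR of data positions {3,6,7,10,11,14,15} = 1⊕0⊕1⊕0⊕0⊕0⊕0 = 0
p4 = XOR of data positions {5,6,7,12,13,14,15} = 0⊕0⊕1⊕0⊕1⊕0⊕0 = 0
p8 = XOR of data positions {9,10,11,12,13,14,15} = 1⊕0⊕0⊕0⊕1⊕0⊕0 = 0
Parity bits p1,p2,p4,p8 = 0000

0000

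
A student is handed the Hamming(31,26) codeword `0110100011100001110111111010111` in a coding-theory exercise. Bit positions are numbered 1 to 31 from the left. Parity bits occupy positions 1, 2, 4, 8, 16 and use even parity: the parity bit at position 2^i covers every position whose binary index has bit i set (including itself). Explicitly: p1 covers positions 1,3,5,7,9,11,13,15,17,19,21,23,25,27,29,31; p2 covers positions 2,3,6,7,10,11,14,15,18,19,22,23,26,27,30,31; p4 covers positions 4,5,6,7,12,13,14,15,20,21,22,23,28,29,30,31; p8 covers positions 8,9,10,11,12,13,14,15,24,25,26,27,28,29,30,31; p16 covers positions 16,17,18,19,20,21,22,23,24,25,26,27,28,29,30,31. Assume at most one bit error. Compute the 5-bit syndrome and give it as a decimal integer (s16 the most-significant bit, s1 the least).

s1: b1⊕b3⊕b5⊕b7⊕b9⊕b11⊕b13⊕b15⊕b17⊕b19⊕b21⊕b23⊕b25⊕b27⊕b29⊕b31 = 0⊕1⊕1⊕0⊕1⊕1⊕0⊕0⊕1⊕0⊕1⊕1⊕1⊕1⊕1⊕1 = 1
s2: b2⊕b3⊕b6⊕b7⊕b10⊕b11⊕b14⊕b15⊕b18⊕b19⊕b22⊕b23⊕b26⊕b27⊕b30⊕b31 = 1⊕1⊕0⊕0⊕1⊕1⊕0⊕0⊕1⊕0⊕1⊕1⊕0⊕1⊕1⊕1 = 0
s4: b4⊕b5⊕b6⊕b7⊕b12⊕b13⊕b14⊕b15⊕b20⊕b21⊕b22⊕b23⊕b28⊕b29⊕b30⊕b31 = 0⊕1⊕0⊕0⊕0⊕0⊕0⊕0⊕1⊕1⊕1⊕1⊕0⊕1⊕1⊕1 = 0
s8: b8⊕b9⊕b10⊕b11⊕b12⊕b13⊕b14⊕b15⊕b24⊕b25⊕b26⊕b27⊕b28⊕b29⊕b30⊕b31 = 0⊕1⊕1⊕1⊕0⊕0⊕0⊕0⊕1⊕1⊕0⊕1⊕0⊕1⊕1⊕1 = 1
s16: b16⊕b17⊕b18⊕b19⊕b20⊕b21⊕b22⊕b23⊕b24⊕b25⊕b26⊕b27⊕b28⊕b29⊕b30⊕b31 = 1⊕1⊕1⊕0⊕1⊕1⊕1⊕1⊕1⊕1⊕0⊕1⊕0⊕1⊕1⊕1 = 1
Syndrome (s16...s1) = 11001 → position 25.

25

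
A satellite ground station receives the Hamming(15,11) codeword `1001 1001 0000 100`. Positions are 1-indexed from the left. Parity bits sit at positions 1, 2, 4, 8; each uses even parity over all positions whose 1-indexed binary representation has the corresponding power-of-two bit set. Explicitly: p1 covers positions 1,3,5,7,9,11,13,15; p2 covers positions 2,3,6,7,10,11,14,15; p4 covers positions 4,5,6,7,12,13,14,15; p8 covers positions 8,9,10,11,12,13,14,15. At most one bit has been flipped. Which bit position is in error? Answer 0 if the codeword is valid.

5

s1: b1⊕b3⊕b5⊕b7⊕b9⊕b11⊕b13⊕b15 = 1⊕0⊕1⊕0⊕0⊕0⊕1⊕0 = 1
s2: b2⊕b3⊕b6⊕b7⊕b10⊕b11⊕b14⊕b15 = 0⊕0⊕0⊕0⊕0⊕0⊕0⊕0 = 0
s4: b4⊕b5⊕b6⊕b7⊕b12⊕b13⊕b14⊕b15 = 1⊕1⊕0⊕0⊕0⊕1⊕0⊕0 = 1
s8: b8⊕b9⊕b10⊕b11⊕b12⊕b13⊕b14⊕b15 = 1⊕0⊕0⊕0⊕0⊕1⊕0⊕0 = 0
Syndrome (s8...s1) = 0101 → position 5.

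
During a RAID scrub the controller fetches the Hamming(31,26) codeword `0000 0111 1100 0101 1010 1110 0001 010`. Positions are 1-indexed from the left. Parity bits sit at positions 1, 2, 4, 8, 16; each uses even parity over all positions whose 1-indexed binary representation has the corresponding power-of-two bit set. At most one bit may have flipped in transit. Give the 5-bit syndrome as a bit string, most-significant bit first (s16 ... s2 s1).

00000

s1: b1⊕b3⊕b5⊕b7⊕b9⊕b11⊕b13⊕b15⊕b17⊕b19⊕b21⊕b23⊕b25⊕b27⊕b29⊕b31 = 0⊕0⊕0⊕1⊕1⊕0⊕0⊕0⊕1⊕1⊕1⊕1⊕0⊕0⊕0⊕0 = 0
s2: b2⊕b3⊕b6⊕b7⊕b10⊕b11⊕b14⊕b15⊕b18⊕b19⊕b22⊕b23⊕b26⊕b27⊕b30⊕b31 = 0⊕0⊕1⊕1⊕1⊕0⊕1⊕0⊕0⊕1⊕1⊕1⊕0⊕0⊕1⊕0 = 0
s4: b4⊕b5⊕b6⊕b7⊕b12⊕b13⊕b14⊕b15⊕b20⊕b21⊕b22⊕b23⊕b28⊕b29⊕b30⊕b31 = 0⊕0⊕1⊕1⊕0⊕0⊕1⊕0⊕0⊕1⊕1⊕1⊕1⊕0⊕1⊕0 = 0
s8: b8⊕b9⊕b10⊕b11⊕b12⊕b13⊕b14⊕b15⊕b24⊕b25⊕b26⊕b27⊕b28⊕b29⊕b30⊕b31 = 1⊕1⊕1⊕0⊕0⊕0⊕1⊕0⊕0⊕0⊕0⊕0⊕1⊕0⊕1⊕0 = 0
s16: b16⊕b17⊕b18⊕b19⊕b20⊕b21⊕b22⊕b23⊕b24⊕b25⊕b26⊕b27⊕b28⊕b29⊕b30⊕b31 = 1⊕1⊕0⊕1⊕0⊕1⊕1⊕1⊕0⊕0⊕0⊕0⊕1⊕0⊕1⊕0 = 0
Syndrome (s16...s1) = 00000 → position 0 (no error).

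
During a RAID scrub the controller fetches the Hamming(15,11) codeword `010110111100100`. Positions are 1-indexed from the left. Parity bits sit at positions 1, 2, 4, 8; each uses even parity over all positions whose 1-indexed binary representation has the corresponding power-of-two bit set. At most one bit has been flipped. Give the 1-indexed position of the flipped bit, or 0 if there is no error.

s1: b1⊕b3⊕b5⊕b7⊕b9⊕b11⊕b13⊕b15 = 0⊕0⊕1⊕1⊕1⊕0⊕1⊕0 = 0
s2: b2⊕b3⊕b6⊕b7⊕b10⊕b11⊕b14⊕b15 = 1⊕0⊕0⊕1⊕1⊕0⊕0⊕0 = 1
s4: b4⊕b5⊕b6⊕b7⊕b12⊕b13⊕b14⊕b15 = 1⊕1⊕0⊕1⊕0⊕1⊕0⊕0 = 0
s8: b8⊕b9⊕b10⊕b11⊕b12⊕b13⊕b14⊕b15 = 1⊕1⊕1⊕0⊕0⊕1⊕0⊕0 = 0
Syndrome (s8...s1) = 0010 → position 2.

2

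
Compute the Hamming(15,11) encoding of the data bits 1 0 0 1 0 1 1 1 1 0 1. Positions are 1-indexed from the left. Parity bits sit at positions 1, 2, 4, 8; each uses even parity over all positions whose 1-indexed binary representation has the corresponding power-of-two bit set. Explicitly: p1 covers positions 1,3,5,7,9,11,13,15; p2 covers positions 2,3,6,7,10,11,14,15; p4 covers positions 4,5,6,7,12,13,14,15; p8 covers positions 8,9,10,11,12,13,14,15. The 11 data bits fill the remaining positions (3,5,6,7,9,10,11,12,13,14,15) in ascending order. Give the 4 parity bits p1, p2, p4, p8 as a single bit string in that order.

Place data bits at non-power-of-two positions: b3=1, b5=0, b6=0, b7=1, b9=0, b10=1, b11=1, b12=1, b13=1, b14=0, b15=1.
p1 = XOR of data positions {3,5,7,9,11,13,15} = 1⊕0⊕1⊕0⊕1⊕1⊕1 = 1
p2 = XOR of data positions {3,6,7,10,11,14,15} = 1⊕0⊕1⊕1⊕1⊕0⊕1 = 1
p4 = XOR of data positions {5,6,7,12,13,14,15} = 0⊕0⊕1⊕1⊕1⊕0⊕1 = 0
p8 = XOR of data positions {9,10,11,12,13,14,15} = 0⊕1⊕1⊕1⊕1⊕0⊕1 = 1
Parity bits p1,p2,p4,p8 = 1101

1101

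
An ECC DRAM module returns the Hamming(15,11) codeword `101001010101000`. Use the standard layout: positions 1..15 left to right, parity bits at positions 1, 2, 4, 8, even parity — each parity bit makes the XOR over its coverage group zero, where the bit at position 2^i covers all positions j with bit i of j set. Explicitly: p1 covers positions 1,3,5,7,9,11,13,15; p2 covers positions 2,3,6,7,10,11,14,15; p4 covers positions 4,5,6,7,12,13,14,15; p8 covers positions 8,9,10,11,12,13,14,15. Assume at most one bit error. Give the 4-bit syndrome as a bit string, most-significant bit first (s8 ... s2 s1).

1010

s1: b1⊕b3⊕b5⊕b7⊕b9⊕b11⊕b13⊕b15 = 1⊕1⊕0⊕0⊕0⊕0⊕0⊕0 = 0
s2: b2⊕b3⊕b6⊕b7⊕b10⊕b11⊕b14⊕b15 = 0⊕1⊕1⊕0⊕1⊕0⊕0⊕0 = 1
s4: b4⊕b5⊕b6⊕b7⊕b12⊕b13⊕b14⊕b15 = 0⊕0⊕1⊕0⊕1⊕0⊕0⊕0 = 0
s8: b8⊕b9⊕b10⊕b11⊕b12⊕b13⊕b14⊕b15 = 1⊕0⊕1⊕0⊕1⊕0⊕0⊕0 = 1
Syndrome (s8...s1) = 1010 → position 10.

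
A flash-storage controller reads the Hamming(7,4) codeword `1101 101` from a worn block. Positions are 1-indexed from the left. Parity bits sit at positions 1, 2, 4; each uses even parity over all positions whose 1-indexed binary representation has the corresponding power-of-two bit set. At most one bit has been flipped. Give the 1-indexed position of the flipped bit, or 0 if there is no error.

5

s1: b1⊕b3⊕b5⊕b7 = 1⊕0⊕1⊕1 = 1
s2: b2⊕b3⊕b6⊕b7 = 1⊕0⊕0⊕1 = 0
s4: b4⊕b5⊕b6⊕b7 = 1⊕1⊕0⊕1 = 1
Syndrome (s4...s1) = 101 → position 5.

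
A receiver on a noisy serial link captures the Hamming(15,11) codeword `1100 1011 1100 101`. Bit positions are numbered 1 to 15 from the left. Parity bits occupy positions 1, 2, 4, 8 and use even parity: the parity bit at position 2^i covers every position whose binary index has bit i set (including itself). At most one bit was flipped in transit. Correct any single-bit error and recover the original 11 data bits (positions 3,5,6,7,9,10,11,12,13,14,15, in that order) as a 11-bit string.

01011100101

s1: b1⊕b3⊕b5⊕b7⊕b9⊕b11⊕b13⊕b15 = 1⊕0⊕1⊕1⊕1⊕0⊕1⊕1 = 0
s2: b2⊕b3⊕b6⊕b7⊕b10⊕b11⊕b14⊕b15 = 1⊕0⊕0⊕1⊕1⊕0⊕0⊕1 = 0
s4: b4⊕b5⊕b6⊕b7⊕b12⊕b13⊕b14⊕b15 = 0⊕1⊕0⊕1⊕0⊕1⊕0⊕1 = 0
s8: b8⊕b9⊕b10⊕b11⊕b12⊕b13⊕b14⊕b15 = 1⊕1⊕1⊕0⊕0⊕1⊕0⊕1 = 1
Syndrome (s8...s1) = 1000 → position 8.
Flip bit 8: corrected codeword = 110010101100101
Data bits at positions 3,5,6,7,9,10,11,12,13,14,15: 01011100101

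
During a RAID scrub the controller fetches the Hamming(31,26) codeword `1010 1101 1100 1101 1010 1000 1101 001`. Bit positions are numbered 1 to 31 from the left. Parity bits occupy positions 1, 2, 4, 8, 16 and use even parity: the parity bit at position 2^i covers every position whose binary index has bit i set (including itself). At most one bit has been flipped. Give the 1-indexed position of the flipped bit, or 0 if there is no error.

s1: b1⊕b3⊕b5⊕b7⊕b9⊕b11⊕b13⊕b15⊕b17⊕b19⊕b21⊕b23⊕b25⊕b27⊕b29⊕b31 = 1⊕1⊕1⊕0⊕1⊕0⊕1⊕0⊕1⊕1⊕1⊕0⊕1⊕0⊕0⊕1 = 0
s2: b2⊕b3⊕b6⊕b7⊕b10⊕b11⊕b14⊕b15⊕b18⊕b19⊕b22⊕b23⊕b26⊕b27⊕b30⊕b31 = 0⊕1⊕1⊕0⊕1⊕0⊕1⊕0⊕0⊕1⊕0⊕0⊕1⊕0⊕0⊕1 = 1
s4: b4⊕b5⊕b6⊕b7⊕b12⊕b13⊕b14⊕b15⊕b20⊕b21⊕b22⊕b23⊕b28⊕b29⊕b30⊕b31 = 0⊕1⊕1⊕0⊕0⊕1⊕1⊕0⊕0⊕1⊕0⊕0⊕1⊕0⊕0⊕1 = 1
s8: b8⊕b9⊕b10⊕b11⊕b12⊕b13⊕b14⊕b15⊕b24⊕b25⊕b26⊕b27⊕b28⊕b29⊕b30⊕b31 = 1⊕1⊕1⊕0⊕0⊕1⊕1⊕0⊕0⊕1⊕1⊕0⊕1⊕0⊕0⊕1 = 1
s16: b16⊕b17⊕b18⊕b19⊕b20⊕b21⊕b22⊕b23⊕b24⊕b25⊕b26⊕b27⊕b28⊕b29⊕b30⊕b31 = 1⊕1⊕0⊕1⊕0⊕1⊕0⊕0⊕0⊕1⊕1⊕0⊕1⊕0⊕0⊕1 = 0
Syndrome (s16...s1) = 01110 → position 14.

14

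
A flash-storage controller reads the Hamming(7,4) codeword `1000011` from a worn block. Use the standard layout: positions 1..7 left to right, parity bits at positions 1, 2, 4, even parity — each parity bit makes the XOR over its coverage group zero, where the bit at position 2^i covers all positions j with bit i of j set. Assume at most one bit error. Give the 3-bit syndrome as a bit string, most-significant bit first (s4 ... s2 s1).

s1: b1⊕b3⊕b5⊕b7 = 1⊕0⊕0⊕1 = 0
s2: b2⊕b3⊕b6⊕b7 = 0⊕0⊕1⊕1 = 0
s4: b4⊕b5⊕b6⊕b7 = 0⊕0⊕1⊕1 = 0
Syndrome (s4...s1) = 000 → position 0 (no error).

000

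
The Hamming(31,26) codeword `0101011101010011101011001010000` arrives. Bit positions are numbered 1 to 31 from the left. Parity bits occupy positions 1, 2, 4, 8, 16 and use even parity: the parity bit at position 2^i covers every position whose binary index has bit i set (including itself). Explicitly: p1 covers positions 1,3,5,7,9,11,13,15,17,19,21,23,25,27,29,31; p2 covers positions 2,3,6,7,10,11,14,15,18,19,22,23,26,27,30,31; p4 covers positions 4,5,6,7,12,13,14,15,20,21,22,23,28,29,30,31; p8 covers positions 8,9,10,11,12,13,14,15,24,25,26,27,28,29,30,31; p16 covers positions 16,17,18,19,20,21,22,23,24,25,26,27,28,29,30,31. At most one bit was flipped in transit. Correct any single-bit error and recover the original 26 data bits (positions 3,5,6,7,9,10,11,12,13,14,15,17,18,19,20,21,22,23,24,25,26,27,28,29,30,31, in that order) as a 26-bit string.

00110101001101001001010000

s1: b1⊕b3⊕b5⊕b7⊕b9⊕b11⊕b13⊕b15⊕b17⊕b19⊕b21⊕b23⊕b25⊕b27⊕b29⊕b31 = 0⊕0⊕0⊕1⊕0⊕0⊕0⊕1⊕1⊕1⊕1⊕0⊕1⊕1⊕0⊕0 = 1
s2: b2⊕b3⊕b6⊕b7⊕b10⊕b11⊕b14⊕b15⊕b18⊕b19⊕b22⊕b23⊕b26⊕b27⊕b30⊕b31 = 1⊕0⊕1⊕1⊕1⊕0⊕0⊕1⊕0⊕1⊕1⊕0⊕0⊕1⊕0⊕0 = 0
s4: b4⊕b5⊕b6⊕b7⊕b12⊕b13⊕b14⊕b15⊕b20⊕b21⊕b22⊕b23⊕b28⊕b29⊕b30⊕b31 = 1⊕0⊕1⊕1⊕1⊕0⊕0⊕1⊕0⊕1⊕1⊕0⊕0⊕0⊕0⊕0 = 1
s8: b8⊕b9⊕b10⊕b11⊕b12⊕b13⊕b14⊕b15⊕b24⊕b25⊕b26⊕b27⊕b28⊕b29⊕b30⊕b31 = 1⊕0⊕1⊕0⊕1⊕0⊕0⊕1⊕0⊕1⊕0⊕1⊕0⊕0⊕0⊕0 = 0
s16: b16⊕b17⊕b18⊕b19⊕b20⊕b21⊕b22⊕b23⊕b24⊕b25⊕b26⊕b27⊕b28⊕b29⊕b30⊕b31 = 1⊕1⊕0⊕1⊕0⊕1⊕1⊕0⊕0⊕1⊕0⊕1⊕0⊕0⊕0⊕0 = 1
Syndrome (s16...s1) = 10101 → position 21.
Flip bit 21: corrected codeword = 0101011101010011101001001010000
Data bits at positions 3,5,6,7,9,10,11,12,13,14,15,17,18,19,20,21,22,23,24,25,26,27,28,29,30,31: 00110101001101001001010000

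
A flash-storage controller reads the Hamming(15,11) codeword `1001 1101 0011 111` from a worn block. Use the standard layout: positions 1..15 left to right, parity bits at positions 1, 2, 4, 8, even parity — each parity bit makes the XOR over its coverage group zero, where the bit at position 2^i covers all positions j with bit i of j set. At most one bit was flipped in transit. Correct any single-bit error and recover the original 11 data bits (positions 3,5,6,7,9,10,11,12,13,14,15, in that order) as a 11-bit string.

s1: b1⊕b3⊕b5⊕b7⊕b9⊕b11⊕b13⊕b15 = 1⊕0⊕1⊕0⊕0⊕1⊕1⊕1 = 1
s2: b2⊕b3⊕b6⊕b7⊕b10⊕b11⊕b14⊕b15 = 0⊕0⊕1⊕0⊕0⊕1⊕1⊕1 = 0
s4: b4⊕b5⊕b6⊕b7⊕b12⊕b13⊕b14⊕b15 = 1⊕1⊕1⊕0⊕1⊕1⊕1⊕1 = 1
s8: b8⊕b9⊕b10⊕b11⊕b12⊕b13⊕b14⊕b15 = 1⊕0⊕0⊕1⊕1⊕1⊕1⊕1 = 0
Syndrome (s8...s1) = 0101 → position 5.
Flip bit 5: corrected codeword = 100101010011111
Data bits at positions 3,5,6,7,9,10,11,12,13,14,15: 00100011111

00100011111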